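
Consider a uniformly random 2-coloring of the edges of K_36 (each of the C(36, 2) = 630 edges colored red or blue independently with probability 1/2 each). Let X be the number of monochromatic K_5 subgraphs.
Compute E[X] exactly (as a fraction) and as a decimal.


Let X = Σ_S X_S over the C(36, 5) = 376992 subsets S of size 5, where X_S = 1 if the K_5 on S is monochromatic.
For a fixed S, the K_5 on S has C(5, 2) = 10 edges. P[all 10 edges red] = (1/2)^10, and likewise for blue, so P[monochromatic] = 2·(1/2)^10 = 2^{1 − 10} = 1/512.
By linearity of expectation: E[X] = C(36, 5) · 2^{1 − 10} = 376992 · 1/512 = 11781/16.
Numerically: E[X] ≈ 736.312.

E[X] = C(36,5)·2^(1−C(5,2)) = 11781/16 ≈ 736.312.


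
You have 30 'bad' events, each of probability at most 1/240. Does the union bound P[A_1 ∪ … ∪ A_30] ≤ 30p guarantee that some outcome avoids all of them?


Union bound: P[∪_{i=1}^{30} A_i] ≤ Σ_i P[A_i] ≤ 30·p = 30·(1/240) = 1/8.
Numerically: 1/8 ≈ 0.125.
Is 1/8 < 1? YES.
Since P[∪ A_i] ≤ 1/8 < 1, the complement has P[∩ A_i^c] ≥ 1 − 1/8 = 7/8 > 0, so some outcome avoids every A_i.

30·p = 1/8 ≈ 0.125; existence CERTIFIED by the union bound.


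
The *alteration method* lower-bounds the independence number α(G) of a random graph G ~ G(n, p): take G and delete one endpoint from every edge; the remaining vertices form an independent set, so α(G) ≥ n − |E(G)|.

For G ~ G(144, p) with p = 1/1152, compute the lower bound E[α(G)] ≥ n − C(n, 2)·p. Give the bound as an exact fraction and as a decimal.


E[|E(G)|] = C(144, 2)·p = 10296 · (1/1152) = 143/16.
E[α(G)] ≥ n − E[|E(G)|] = 144 − 143/16 = 2161/16.
Numerically: ≈ 135.0625.
(This is only a lower bound; the true E[α(G)] may be larger.)

E[α(G)] ≥ 2161/16 ≈ 135.0625.


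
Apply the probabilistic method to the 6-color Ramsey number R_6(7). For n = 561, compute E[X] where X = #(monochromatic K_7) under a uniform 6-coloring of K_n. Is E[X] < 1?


E[X] = C(561, 7) · 6^{1 − 21} = 3341868282890280 · 6^{−20} = 3341868282890280/3656158440062976.
As a reduced fraction: E[X] = 46414837262365/50779978334208 ≈ 0.9140381.
Is E[X] < 1? YES.
Since E[X] < 1, there exists a 6-coloring of K_{561} with no monochromatic K_7; hence R_6(7) > 561.

E[X] = 46414837262365/50779978334208 ≈ 0.9140381; E[X] < 1, so R_6(7) > 561.


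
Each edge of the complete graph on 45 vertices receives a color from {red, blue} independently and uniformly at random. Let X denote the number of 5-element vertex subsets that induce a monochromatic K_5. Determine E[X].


Let X = Σ_S X_S over the C(45, 5) = 1221759 subsets S of size 5, where X_S = 1 if the K_5 on S is monochromatic.
For a fixed S, the K_5 on S has C(5, 2) = 10 edges. P[all 10 edges red] = (1/2)^10, and likewise for blue, so P[monochromatic] = 2·(1/2)^10 = 2^{1 − 10} = 1/512.
By linearity: E[X] = C(45, 5) · 2^{1 − 10} = 1221759 · 1/512 = 1221759/512.
Numerically: E[X] ≈ 2386.2480.

E[X] = C(45,5)·2^(1−C(5,2)) = 1221759/512 ≈ 2386.2480.


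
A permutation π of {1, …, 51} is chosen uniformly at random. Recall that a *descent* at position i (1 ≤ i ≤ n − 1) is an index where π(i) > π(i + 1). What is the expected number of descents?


Write X = Σ X_I over i = 1, …, 50, with X_I the indicator of one descent.
There are 50 indicators.
For each fixed i, the pair (π(i), π(i+1)) is a uniformly random ordered pair of distinct values from {1, …, 51}; by symmetry P[π(i) > π(i+1)] = 1/2.
By linearity: E[X] = 50 · (1/2) = (51 − 1) · (1/2) = 25 ≈ 25.000000.

E[X] = 25 = 25.000000.


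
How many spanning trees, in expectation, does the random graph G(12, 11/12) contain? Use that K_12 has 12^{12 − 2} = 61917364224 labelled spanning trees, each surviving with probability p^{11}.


K_12 has 12^{12 − 2} = 61917364224 labelled spanning trees.
For each such spanning tree H, let X_H = 1 if all 11 edges of H are present in G. Then P[X_H = 1] = p^{11} = (11/12)^{11} = 285311670611/743008370688.
By linearity of expectation: E[X] = Σ_H E[X_H] = 61917364224 · p^{11} = 61917364224 · 285311670611/743008370688 = 285311670611/12.
Numerically: E[X] ≈ 2.3776e+10.

E[X] = 61917364224 · (11/12)^{11} = 285311670611/12 ≈ 2.3776e+10.


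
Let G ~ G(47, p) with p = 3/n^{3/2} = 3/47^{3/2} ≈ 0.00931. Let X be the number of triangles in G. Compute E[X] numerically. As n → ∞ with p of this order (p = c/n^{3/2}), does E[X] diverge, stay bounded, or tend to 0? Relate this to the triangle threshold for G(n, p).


Number of potential triangles: C(47, 3) = 16215.
Each occurs with probability p³ ≈ (0.00931)³ ≈ 8.07093e-07.
By linearity: E[X] = C(47, 3)·p³ ≈ 16215 · 8.07093e-07 ≈ 0.013.
Since α = 3/2 > 1, p = c/n^{3/2} = o(1/n) is below the triangle threshold p ~ 1/n. Asymptotically E[X] ~ (c³/6)·n^{3(1−α)} = (3³/6)·n^{-1.5} → 0, so by Markov's inequality G has no triangles w.h.p.

E[X] ≈ 0.013; in regime p = Θ(1/n^{3/2}) E[X] tends to 0 (below the triangle threshold p ~ 1/n).


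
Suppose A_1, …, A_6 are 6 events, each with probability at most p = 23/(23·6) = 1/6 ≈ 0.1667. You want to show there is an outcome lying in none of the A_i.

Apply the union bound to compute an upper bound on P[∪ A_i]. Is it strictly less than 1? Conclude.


Union bound: P[∪_{i=1}^{6} A_i] ≤ Σ_i P[A_i] ≤ 6·p = 6·(1/6) = 1.
Numerically: 1 ≈ 1.0000.
Is 1 < 1? NO.
Since the bound 1 is ≥ 1, the union bound is uninformative here; it does NOT by itself certify existence.

6·p = 1 ≈ 1.0000; existence NOT certified by the union bound.


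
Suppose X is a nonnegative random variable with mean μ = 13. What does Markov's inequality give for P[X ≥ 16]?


μ = E[X] = 13, a = 16.
Markov: P[X ≥ 16] ≤ μ/a = (13)/16 = 13/16.
Numerically: ≈ 0.812.
(Since a = 16 > μ = 13.000, the bound 13/16 is < 1 and informative.)

P[X ≥ 16] ≤ 13/16 ≈ 0.812.


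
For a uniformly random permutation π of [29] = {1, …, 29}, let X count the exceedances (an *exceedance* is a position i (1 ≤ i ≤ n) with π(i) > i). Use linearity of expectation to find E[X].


Write X = Σ_{i=1}^{29} X_i, where X_i = 1_{π(i) > i}.
For each fixed i, π(i) is uniform over {1, …, 29} (marginal of a uniform permutation), so P[π(i) > i] = (n − i)/n. Summing: Σ_{i=1}^{29} (n − i)/n = (0 + 1 + … + 28)/29 = 29(29 − 1)/(2·29) = (29 − 1)/2.
Hence E[X] = Σ_{i=1}^{29} (29 − i)/29 = 14 ≈ 14.000.

E[X] = 14 = 14.000.


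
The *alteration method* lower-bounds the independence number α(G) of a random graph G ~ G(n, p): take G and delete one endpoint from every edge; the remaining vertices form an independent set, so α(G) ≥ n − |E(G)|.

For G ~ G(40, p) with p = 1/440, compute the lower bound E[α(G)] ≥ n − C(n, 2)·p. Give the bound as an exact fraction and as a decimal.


E[|E(G)|] = C(40, 2)·p = 780 · (1/440) = 39/22.
E[α(G)] ≥ n − E[|E(G)|] = 40 − 39/22 = 841/22.
Numerically: ≈ 38.227273.
(This is only a lower bound; the true E[α(G)] may be larger.)

E[α(G)] ≥ 841/22 ≈ 38.227273.


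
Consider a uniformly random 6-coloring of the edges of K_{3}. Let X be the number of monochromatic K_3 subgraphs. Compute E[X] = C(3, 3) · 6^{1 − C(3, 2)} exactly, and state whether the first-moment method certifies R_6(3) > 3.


E[X] = C(3, 3) · 6^{1 − 3} = 1 · 6^{−2} = 1/36.
As a reduced fraction: E[X] = 1/36 ≈ 0.0277778.
Is E[X] < 1? YES.
Since E[X] < 1, there exists a 6-coloring of K_{3} with no monochromatic K_3; hence R_6(3) > 3.

E[X] = 1/36 ≈ 0.0277778; E[X] < 1, so R_6(3) > 3.


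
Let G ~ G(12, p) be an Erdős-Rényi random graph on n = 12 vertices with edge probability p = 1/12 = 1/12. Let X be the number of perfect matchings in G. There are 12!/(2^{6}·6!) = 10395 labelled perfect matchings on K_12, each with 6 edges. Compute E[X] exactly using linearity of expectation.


K_12 has 12!/(2^{6}·6!) = 10395 labelled perfect matchings.
For each such perfect matching H, let X_H = 1 if all 6 edges of H are present in G. Then P[X_H = 1] = p^{6} = (1/12)^{6} = 1/2985984.
By linearity: E[X] = Σ_H E[X_H] = 10395 · p^{6} = 10395 · 1/2985984 = 385/110592.
Numerically: E[X] ≈ 0.0034813.

E[X] = 10395 · (1/12)^{6} = 385/110592 ≈ 0.0034813.


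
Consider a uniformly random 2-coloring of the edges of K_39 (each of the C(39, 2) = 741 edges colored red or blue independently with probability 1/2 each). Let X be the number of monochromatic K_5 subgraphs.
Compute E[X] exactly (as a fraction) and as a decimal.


Let X = Σ_S X_S over the C(39, 5) = 575757 subsets S of size 5, where X_S = 1 if the K_5 on S is monochromatic.
For a fixed S, the K_5 on S has C(5, 2) = 10 edges. P[all 10 edges red] = (1/2)^10, and likewise for blue, so P[monochromatic] = 2·(1/2)^10 = 2^{1 − 10} = 1/512.
Summing: E[X] = C(39, 5) · 2^{1 − 10} = 575757 · 1/512 = 575757/512.
Numerically: E[X] ≈ 1124.5254.

E[X] = C(39,5)·2^(1−C(5,2)) = 575757/512 ≈ 1124.5254.


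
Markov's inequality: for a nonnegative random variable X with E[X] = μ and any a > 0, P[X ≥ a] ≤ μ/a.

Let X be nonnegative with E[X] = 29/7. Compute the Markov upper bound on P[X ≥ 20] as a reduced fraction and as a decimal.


μ = E[X] = 29/7, a = 20.
Markov: P[X ≥ 20] ≤ μ/a = (29/7)/20 = 29/140.
Numerically: ≈ 0.207143.
(Since a = 20 > μ = 4.142857, the bound 29/140 is < 1 and informative.)

P[X ≥ 20] ≤ 29/140 ≈ 0.207143.


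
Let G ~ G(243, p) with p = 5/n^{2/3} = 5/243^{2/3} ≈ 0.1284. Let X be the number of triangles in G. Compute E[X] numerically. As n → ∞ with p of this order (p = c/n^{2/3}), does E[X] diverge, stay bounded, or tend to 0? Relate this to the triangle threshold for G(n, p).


Number of potential triangles: C(243, 3) = 2362041.
Each occurs with probability p³ ≈ (0.1284)³ ≈ 2.11688598e-03.
By linearity: E[X] = C(243, 3)·p³ ≈ 2362041 · 2.11688598e-03 ≈ 5000.171468.
Since α = 2/3 < 1, p = c/n^{2/3} ≫ 1/n is above the triangle threshold p ~ 1/n. Asymptotically E[X] ~ (c³/6)·n^{3(1−α)} = (5³/6)·n^{1} → ∞; triangles are abundant w.h.p.

E[X] ≈ 5000.171468; in regime p = Θ(1/n^{2/3}) E[X] diverges (above the triangle threshold p ~ 1/n).


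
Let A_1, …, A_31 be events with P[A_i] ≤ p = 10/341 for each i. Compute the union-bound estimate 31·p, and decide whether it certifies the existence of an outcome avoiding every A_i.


Union bound: P[∪_{i=1}^{31} A_i] ≤ Σ_i P[A_i] ≤ 31·p = 31·(10/341) = 10/11.
Numerically: 10/11 ≈ 0.909.
Is 10/11 < 1? YES.
Since P[∪ A_i] ≤ 10/11 < 1, the complement has P[∩ A_i^c] ≥ 1 − 10/11 = 1/11 > 0, so some outcome avoids every A_i.

31·p = 10/11 ≈ 0.909; existence CERTIFIED by the union bound.


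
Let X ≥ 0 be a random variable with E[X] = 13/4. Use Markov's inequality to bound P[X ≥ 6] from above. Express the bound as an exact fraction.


μ = E[X] = 13/4, a = 6.
Markov: P[X ≥ 6] ≤ μ/a = (13/4)/6 = 13/24.
Numerically: ≈ 0.541667.
(Since a = 6 > μ = 3.250000, the bound 13/24 is < 1 and informative.)

P[X ≥ 6] ≤ 13/24 ≈ 0.541667.


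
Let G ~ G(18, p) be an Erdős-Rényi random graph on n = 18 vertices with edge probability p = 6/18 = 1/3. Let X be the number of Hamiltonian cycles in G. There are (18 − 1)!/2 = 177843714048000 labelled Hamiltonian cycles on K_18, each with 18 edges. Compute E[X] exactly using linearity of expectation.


K_18 has (18 − 1)!/2 = 177843714048000 labelled Hamiltonian cycles.
For each such Hamiltonian cycle H, let X_H = 1 if all 18 edges of H are present in G. Then P[X_H = 1] = p^{18} = (1/3)^{18} = 1/387420489.
By linearity of expectation: E[X] = Σ_H E[X_H] = 177843714048000 · p^{18} = 177843714048000 · 1/387420489 = 243955712000/531441.
Numerically: E[X] ≈ 459046.

E[X] = 177843714048000 · (1/3)^{18} = 243955712000/531441 ≈ 459046.


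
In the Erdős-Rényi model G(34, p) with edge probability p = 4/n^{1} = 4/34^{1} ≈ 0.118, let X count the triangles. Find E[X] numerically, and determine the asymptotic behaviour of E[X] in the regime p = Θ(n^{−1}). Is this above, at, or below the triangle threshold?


Number of potential triangles: C(34, 3) = 5984.
Each occurs with probability p³ ≈ (0.118)³ ≈ 1.62833e-03.
By linearity: E[X] = C(34, 3)·p³ ≈ 5984 · 1.62833e-03 ≈ 9.744.
Here α = 1, so p = 4/n is exactly at the triangle threshold p ~ 1/n. Asymptotically E[X] → c³/6 = 4³/6 = 32/3 ≈ 10.667, a bounded constant. In this regime the triangle count is asymptotically Poisson(c³/6).

E[X] ≈ 9.744; in regime p = Θ(1/n^{1}) E[X] stays bounded (at the triangle threshold p ~ 1/n).


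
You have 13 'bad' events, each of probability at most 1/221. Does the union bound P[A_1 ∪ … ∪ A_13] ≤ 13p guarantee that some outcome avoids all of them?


Union bound: P[∪_{i=1}^{13} A_i] ≤ Σ_i P[A_i] ≤ 13·p = 13·(1/221) = 1/17.
Numerically: 1/17 ≈ 0.058824.
Is 1/17 < 1? YES.
Since P[∪ A_i] ≤ 1/17 < 1, the complement has P[∩ A_i^c] ≥ 1 − 1/17 = 16/17 > 0, so some outcome avoids every A_i.

13·p = 1/17 ≈ 0.058824; existence CERTIFIED by the union bound.


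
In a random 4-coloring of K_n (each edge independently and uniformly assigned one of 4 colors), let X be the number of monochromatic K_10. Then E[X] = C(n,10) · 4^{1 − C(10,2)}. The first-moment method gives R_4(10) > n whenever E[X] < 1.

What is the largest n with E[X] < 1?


We need C(n, 10) · 4^{1 − 45} < 1, i.e. C(n, 10) < 4^{45 − 1} = 309485009821345068724781056.
Check values of n near the boundary:
  n = 2017: C(2017, 10) = 300324964434452596180990448; 300324964434452596180990448 < 309485009821345068724781056? YES
  n = 2018: C(2018, 10) = 301820606687612220663963508; 301820606687612220663963508 < 309485009821345068724781056? YES
  n = 2019: C(2019, 10) = 303322949179835278009229628; 303322949179835278009229628 < 309485009821345068724781056? YES
  n = 2020: C(2020, 10) = 304832018578739931133653656; 304832018578739931133653656 < 309485009821345068724781056? YES
  n = 2021: C(2021, 10) = 306347841644770462864800616; 306347841644770462864800616 < 309485009821345068724781056? YES
  n = 2022: C(2022, 10) = 307870445231474093395937796; 307870445231474093395937796 < 309485009821345068724781056? YES
  n = 2023: C(2023, 10) = 309399856285778485315440716; 309399856285778485315440716 < 309485009821345068724781056? YES
  n = 2024: C(2024, 10) = 310936101848269937576192656; 310936101848269937576192656 < 309485009821345068724781056? NO
  n = 2025: C(2025, 10) = 312479209053472269772600560; 312479209053472269772600560 < 309485009821345068724781056? NO
  n = 2026: C(2026, 10) = 314029205130126398094885285; 314029205130126398094885285 < 309485009821345068724781056? NO
The largest n with C(n, 10) < 309485009821345068724781056 is n = 2023 (where E[X] = 77349964071444621328860179/77371252455336267181195264 ≈ 1.000). Hence R_4(10) > 2023, i.e. R_4(10) ≥ 2024.

Largest n = 2023; hence R_4(10) > 2023.


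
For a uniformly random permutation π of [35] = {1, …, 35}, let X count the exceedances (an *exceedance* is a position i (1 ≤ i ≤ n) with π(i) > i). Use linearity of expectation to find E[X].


Write X = Σ_{i=1}^{35} X_i, where X_i = 1_{π(i) > i}.
For each fixed i, π(i) is uniform over {1, …, 35} (marginal of a uniform permutation), so P[π(i) > i] = (n − i)/n. Summing: Σ_{i=1}^{35} (n − i)/n = (0 + 1 + … + 34)/35 = 35(35 − 1)/(2·35) = (35 − 1)/2.
Hence E[X] = Σ_{i=1}^{35} (35 − i)/35 = 17 ≈ 17.000000.

E[X] = 17 = 17.000000.


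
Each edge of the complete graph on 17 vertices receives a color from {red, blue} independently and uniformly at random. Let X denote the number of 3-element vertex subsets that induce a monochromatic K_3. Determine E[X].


Let X = Σ_S X_S over the C(17, 3) = 680 subsets S of size 3, where X_S = 1 if the K_3 on S is monochromatic.
For a fixed S, the K_3 on S has C(3, 2) = 3 edges. P[all 3 edges red] = (1/2)^3, and likewise for blue, so P[monochromatic] = 2·(1/2)^3 = 2^{1 − 3} = 1/4.
Summing: E[X] = C(17, 3) · 2^{1 − 3} = 680 · 1/4 = 170.
Numerically: E[X] ≈ 170.0000.

E[X] = C(17,3)·2^(1−C(3,2)) = 170 ≈ 170.0000.


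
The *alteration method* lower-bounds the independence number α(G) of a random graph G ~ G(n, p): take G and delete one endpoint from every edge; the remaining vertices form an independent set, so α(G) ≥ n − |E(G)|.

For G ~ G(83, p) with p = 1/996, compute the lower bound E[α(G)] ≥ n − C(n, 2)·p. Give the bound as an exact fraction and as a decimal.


E[|E(G)|] = C(83, 2)·p = 3403 · (1/996) = 41/12.
E[α(G)] ≥ n − E[|E(G)|] = 83 − 41/12 = 955/12.
Numerically: ≈ 79.583333.
(This is only a lower bound; the true E[α(G)] may be larger.)

E[α(G)] ≥ 955/12 ≈ 79.583333.


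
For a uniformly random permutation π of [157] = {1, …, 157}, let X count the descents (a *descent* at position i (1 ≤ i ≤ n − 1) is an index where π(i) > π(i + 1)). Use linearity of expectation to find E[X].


Write X = Σ X_I over i = 1, …, 156, with X_I the indicator of one descent.
There are 156 indicators.
For each fixed i, the pair (π(i), π(i+1)) is a uniformly random ordered pair of distinct values from {1, …, 157}; by symmetry P[π(i) > π(i+1)] = 1/2.
By linearity: E[X] = 156 · (1/2) = (157 − 1) · (1/2) = 78 ≈ 78.00000.

E[X] = 78 = 78.00000.


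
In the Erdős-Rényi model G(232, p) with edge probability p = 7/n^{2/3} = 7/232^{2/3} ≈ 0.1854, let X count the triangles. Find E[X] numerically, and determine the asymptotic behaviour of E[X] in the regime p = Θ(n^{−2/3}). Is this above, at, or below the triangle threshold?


Number of potential triangles: C(232, 3) = 2054360.
Each occurs with probability p³ ≈ (0.1854)³ ≈ 6.3726219e-03.
By linearity: E[X] = C(232, 3)·p³ ≈ 2054360 · 6.3726219e-03 ≈ 13091.65948.
Since α = 2/3 < 1, p = c/n^{2/3} ≫ 1/n is above the triangle threshold p ~ 1/n. Asymptotically E[X] ~ (c³/6)·n^{3(1−α)} = (7³/6)·n^{1} → ∞; triangles are abundant w.h.p.

E[X] ≈ 13091.65948; in regime p = Θ(1/n^{2/3}) E[X] diverges (above the triangle threshold p ~ 1/n).


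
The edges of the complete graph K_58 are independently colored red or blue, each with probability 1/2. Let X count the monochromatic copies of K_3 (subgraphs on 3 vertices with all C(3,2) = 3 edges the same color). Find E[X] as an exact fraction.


Let X = Σ_S X_S over the C(58, 3) = 30856 subsets S of size 3, where X_S = 1 if the K_3 on S is monochromatic.
For a fixed S, the K_3 on S has C(3, 2) = 3 edges. P[all 3 edges red] = (1/2)^3, and likewise for blue, so P[monochromatic] = 2·(1/2)^3 = 2^{1 − 3} = 1/4.
By linearity of expectation: E[X] = C(58, 3) · 2^{1 − 3} = 30856 · 1/4 = 7714.
Numerically: E[X] ≈ 7714.00000.

E[X] = C(58,3)·2^(1−C(3,2)) = 7714 ≈ 7714.00000.


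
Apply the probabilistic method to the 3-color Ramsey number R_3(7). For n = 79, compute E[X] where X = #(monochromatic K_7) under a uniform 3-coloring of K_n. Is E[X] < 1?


E[X] = C(79, 7) · 3^{1 − 21} = 2898753715 · 3^{−20} = 2898753715/3486784401.
As a reduced fraction: E[X] = 2898753715/3486784401 ≈ 0.831354.
Is E[X] < 1? YES.
Since E[X] < 1, there exists a 3-coloring of K_{79} with no monochromatic K_7; hence R_3(7) > 79.

E[X] = 2898753715/3486784401 ≈ 0.831354; E[X] < 1, so R_3(7) > 79.


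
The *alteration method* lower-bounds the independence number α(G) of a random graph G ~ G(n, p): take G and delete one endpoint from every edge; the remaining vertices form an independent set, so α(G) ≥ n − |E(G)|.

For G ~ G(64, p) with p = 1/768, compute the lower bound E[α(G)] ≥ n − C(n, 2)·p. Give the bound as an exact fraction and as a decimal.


E[|E(G)|] = C(64, 2)·p = 2016 · (1/768) = 21/8.
E[α(G)] ≥ n − E[|E(G)|] = 64 − 21/8 = 491/8.
Numerically: ≈ 61.3750.
(This is only a lower bound; the true E[α(G)] may be larger.)

E[α(G)] ≥ 491/8 ≈ 61.3750.


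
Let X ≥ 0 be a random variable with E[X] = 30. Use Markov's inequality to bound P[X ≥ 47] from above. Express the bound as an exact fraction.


μ = E[X] = 30, a = 47.
Markov: P[X ≥ 47] ≤ μ/a = (30)/47 = 30/47.
Numerically: ≈ 0.638298.
(Since a = 47 > μ = 30.000000, the bound 30/47 is < 1 and informative.)

P[X ≥ 47] ≤ 30/47 ≈ 0.638298.


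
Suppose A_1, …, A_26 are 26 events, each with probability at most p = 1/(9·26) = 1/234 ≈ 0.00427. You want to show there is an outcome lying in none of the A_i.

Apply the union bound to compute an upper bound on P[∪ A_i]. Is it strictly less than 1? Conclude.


Union bound: P[∪_{i=1}^{26} A_i] ≤ Σ_i P[A_i] ≤ 26·p = 26·(1/234) = 1/9.
Numerically: 1/9 ≈ 0.11111.
Is 1/9 < 1? YES.
Since P[∪ A_i] ≤ 1/9 < 1, the complement has P[∩ A_i^c] ≥ 1 − 1/9 = 8/9 > 0, so some outcome avoids every A_i.

26·p = 1/9 ≈ 0.11111; existence CERTIFIED by the union bound.


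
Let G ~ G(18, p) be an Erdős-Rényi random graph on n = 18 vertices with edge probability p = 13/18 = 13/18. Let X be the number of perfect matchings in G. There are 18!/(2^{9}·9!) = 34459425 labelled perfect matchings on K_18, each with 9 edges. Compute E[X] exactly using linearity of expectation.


K_18 has 18!/(2^{9}·9!) = 34459425 labelled perfect matchings.
For each such perfect matching H, let X_H = 1 if all 9 edges of H are present in G. Then P[X_H = 1] = p^{9} = (13/18)^{9} = 10604499373/198359290368.
By linearity of expectation: E[X] = Σ_H E[X_H] = 34459425 · p^{9} = 34459425 · 10604499373/198359290368 = 4511419145758525/2448880128.
Numerically: E[X] ≈ 1.8422e+06.

E[X] = 34459425 · (13/18)^{9} = 4511419145758525/2448880128 ≈ 1.8422e+06.


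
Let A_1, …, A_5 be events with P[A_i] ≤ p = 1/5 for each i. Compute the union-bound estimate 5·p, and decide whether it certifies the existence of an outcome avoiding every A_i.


Union bound: P[∪_{i=1}^{5} A_i] ≤ Σ_i P[A_i] ≤ 5·p = 5·(1/5) = 1.
Numerically: 1 ≈ 1.0000.
Is 1 < 1? NO.
Since the bound 1 is ≥ 1, the union bound is uninformative here; it does NOT by itself certify existence.

5·p = 1 ≈ 1.0000; existence NOT certified by the union bound.


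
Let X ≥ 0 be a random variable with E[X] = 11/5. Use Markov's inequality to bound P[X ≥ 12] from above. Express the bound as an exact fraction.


μ = E[X] = 11/5, a = 12.
Markov: P[X ≥ 12] ≤ μ/a = (11/5)/12 = 11/60.
Numerically: ≈ 0.18333.
(Since a = 12 > μ = 2.20000, the bound 11/60 is < 1 and informative.)

P[X ≥ 12] ≤ 11/60 ≈ 0.18333.


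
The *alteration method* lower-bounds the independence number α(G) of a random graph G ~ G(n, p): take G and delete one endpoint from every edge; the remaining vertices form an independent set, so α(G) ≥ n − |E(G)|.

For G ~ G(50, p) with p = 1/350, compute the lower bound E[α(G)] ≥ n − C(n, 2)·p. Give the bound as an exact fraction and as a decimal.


E[|E(G)|] = C(50, 2)·p = 1225 · (1/350) = 7/2.
E[α(G)] ≥ n − E[|E(G)|] = 50 − 7/2 = 93/2.
Numerically: ≈ 46.500000.
(This is only a lower bound; the true E[α(G)] may be larger.)

E[α(G)] ≥ 93/2 ≈ 46.500000.


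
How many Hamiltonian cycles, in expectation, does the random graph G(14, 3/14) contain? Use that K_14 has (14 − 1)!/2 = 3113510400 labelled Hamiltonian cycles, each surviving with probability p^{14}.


K_14 has (14 − 1)!/2 = 3113510400 labelled Hamiltonian cycles.
For each such Hamiltonian cycle H, let X_H = 1 if all 14 edges of H are present in G. Then P[X_H = 1] = p^{14} = (3/14)^{14} = 4782969/11112006825558016.
Summing the indicators: E[X] = Σ_H E[X_H] = 3113510400 · p^{14} = 3113510400 · 4782969/11112006825558016 = 4155084744525/3100448333024.
Numerically: E[X] ≈ 1.34016.

E[X] = 3113510400 · (3/14)^{14} = 4155084744525/3100448333024 ≈ 1.34016.


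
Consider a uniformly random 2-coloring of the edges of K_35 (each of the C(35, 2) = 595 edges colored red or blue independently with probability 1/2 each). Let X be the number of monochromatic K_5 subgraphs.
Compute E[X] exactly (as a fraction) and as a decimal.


Let X = Σ_S X_S over the C(35, 5) = 324632 subsets S of size 5, where X_S = 1 if the K_5 on S is monochromatic.
For a fixed S, the K_5 on S has C(5, 2) = 10 edges. P[all 10 edges red] = (1/2)^10, and likewise for blue, so P[monochromatic] = 2·(1/2)^10 = 2^{1 − 10} = 1/512.
Summing: E[X] = C(35, 5) · 2^{1 − 10} = 324632 · 1/512 = 40579/64.
Numerically: E[X] ≈ 634.0469.

E[X] = C(35,5)·2^(1−C(5,2)) = 40579/64 ≈ 634.0469.


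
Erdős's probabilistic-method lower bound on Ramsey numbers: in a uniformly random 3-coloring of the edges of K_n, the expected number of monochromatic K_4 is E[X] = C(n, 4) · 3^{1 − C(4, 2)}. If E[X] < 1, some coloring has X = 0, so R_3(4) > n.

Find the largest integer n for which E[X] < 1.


We need C(n, 4) · 3^{1 − 6} < 1, i.e. C(n, 4) < 3^{6 − 1} = 243.
Check values of n near the boundary:
  n = 7: C(7, 4) = 35; 35 < 243? YES
  n = 8: C(8, 4) = 70; 70 < 243? YES
  n = 9: C(9, 4) = 126; 126 < 243? YES
  n = 10: C(10, 4) = 210; 210 < 243? YES
  n = 11: C(11, 4) = 330; 330 < 243? NO
  n = 12: C(12, 4) = 495; 495 < 243? NO
  n = 13: C(13, 4) = 715; 715 < 243? NO
The largest n with C(n, 4) < 243 is n = 10 (where E[X] = 70/81 ≈ 0.86420). Hence R_3(4) > 10, i.e. R_3(4) ≥ 11.

Largest n = 10; hence R_3(4) > 10.


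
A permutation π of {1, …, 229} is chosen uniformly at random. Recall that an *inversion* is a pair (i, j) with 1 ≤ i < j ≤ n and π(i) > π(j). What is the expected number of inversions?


Write X = Σ X_I over the C(229, 2) = 26106 pairs i < j, with X_I the indicator of one inversion.
There are 26106 indicators.
For each fixed pair i < j, the values π(i) and π(j) are two distinct elements of {1, …, 229} in uniformly random order; by symmetry P[π(i) > π(j)] = 1/2.
By linearity: E[X] = 26106 · (1/2) = C(229, 2) · (1/2) = 26106/2 = 13053 ≈ 13053.000000.

E[X] = 13053 = 13053.000000.


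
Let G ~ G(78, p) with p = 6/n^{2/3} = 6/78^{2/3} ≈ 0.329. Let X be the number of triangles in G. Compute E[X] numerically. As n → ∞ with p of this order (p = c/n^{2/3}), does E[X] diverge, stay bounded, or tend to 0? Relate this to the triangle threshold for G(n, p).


Number of potential triangles: C(78, 3) = 76076.
Each occurs with probability p³ ≈ (0.329)³ ≈ 3.55030e-02.
By linearity: E[X] = C(78, 3)·p³ ≈ 76076 · 3.55030e-02 ≈ 2700.923.
Since α = 2/3 < 1, p = c/n^{2/3} ≫ 1/n is above the triangle threshold p ~ 1/n. Asymptotically E[X] ~ (c³/6)·n^{3(1−α)} = (6³/6)·n^{1} → ∞; triangles are abundant w.h.p.

E[X] ≈ 2700.923; in regime p = Θ(1/n^{2/3}) E[X] diverges (above the triangle threshold p ~ 1/n).


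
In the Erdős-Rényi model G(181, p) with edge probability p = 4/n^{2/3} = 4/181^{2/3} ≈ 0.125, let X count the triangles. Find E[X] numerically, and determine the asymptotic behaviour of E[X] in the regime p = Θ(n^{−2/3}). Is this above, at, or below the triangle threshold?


Number of potential triangles: C(181, 3) = 971970.
Each occurs with probability p³ ≈ (0.125)³ ≈ 1.95354e-03.
By linearity: E[X] = C(181, 3)·p³ ≈ 971970 · 1.95354e-03 ≈ 1898.785.
Since α = 2/3 < 1, p = c/n^{2/3} ≫ 1/n is above the triangle threshold p ~ 1/n. Asymptotically E[X] ~ (c³/6)·n^{3(1−α)} = (4³/6)·n^{1} → ∞; triangles are abundant w.h.p.

E[X] ≈ 1898.785; in regime p = Θ(1/n^{2/3}) E[X] diverges (above the triangle threshold p ~ 1/n).


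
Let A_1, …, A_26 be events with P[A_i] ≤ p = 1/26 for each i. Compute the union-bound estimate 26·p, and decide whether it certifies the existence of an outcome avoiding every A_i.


Union bound: P[∪_{i=1}^{26} A_i] ≤ Σ_i P[A_i] ≤ 26·p = 26·(1/26) = 1.
Numerically: 1 ≈ 1.00000.
Is 1 < 1? NO.
Since the bound 1 is ≥ 1, the union bound is uninformative here; it does NOT by itself certify existence.

26·p = 1 ≈ 1.00000; existence NOT certified by the union bound.


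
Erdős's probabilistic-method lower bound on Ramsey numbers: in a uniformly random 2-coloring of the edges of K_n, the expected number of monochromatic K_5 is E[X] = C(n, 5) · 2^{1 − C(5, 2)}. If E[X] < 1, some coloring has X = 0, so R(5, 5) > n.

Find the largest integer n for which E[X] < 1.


We need C(n, 5) · 2^{1 − 10} < 1, i.e. C(n, 5) < 2^{10 − 1} = 512.
Check values of n near the boundary:
  n = 7: C(7, 5) = 21; 21 < 512? YES
  n = 8: C(8, 5) = 56; 56 < 512? YES
  n = 9: C(9, 5) = 126; 126 < 512? YES
  n = 10: C(10, 5) = 252; 252 < 512? YES
  n = 11: C(11, 5) = 462; 462 < 512? YES
  n = 12: C(12, 5) = 792; 792 < 512? NO
  n = 13: C(13, 5) = 1287; 1287 < 512? NO
The largest n with C(n, 5) < 512 is n = 11 (where E[X] = 231/256 ≈ 0.90234). Hence R(5, 5) > 11, i.e. R(5, 5) ≥ 12.

Largest n = 11; hence R(5, 5) > 11.


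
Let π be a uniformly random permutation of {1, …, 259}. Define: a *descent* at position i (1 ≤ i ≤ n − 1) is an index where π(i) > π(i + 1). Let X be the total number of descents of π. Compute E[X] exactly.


Write X = Σ X_I over i = 1, …, 258, with X_I the indicator of one descent.
There are 258 indicators.
For each fixed i, the pair (π(i), π(i+1)) is a uniformly random ordered pair of distinct values from {1, …, 259}; by symmetry P[π(i) > π(i+1)] = 1/2.
By linearity: E[X] = 258 · (1/2) = (259 − 1) · (1/2) = 129 ≈ 129.00000.

E[X] = 129 = 129.00000.


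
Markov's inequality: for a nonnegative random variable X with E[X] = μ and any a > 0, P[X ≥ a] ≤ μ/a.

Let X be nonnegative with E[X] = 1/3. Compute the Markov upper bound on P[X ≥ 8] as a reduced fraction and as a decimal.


μ = E[X] = 1/3, a = 8.
Markov: P[X ≥ 8] ≤ μ/a = (1/3)/8 = 1/24.
Numerically: ≈ 0.0417.
(Since a = 8 > μ = 0.3333, the bound 1/24 is < 1 and informative.)

P[X ≥ 8] ≤ 1/24 ≈ 0.0417.


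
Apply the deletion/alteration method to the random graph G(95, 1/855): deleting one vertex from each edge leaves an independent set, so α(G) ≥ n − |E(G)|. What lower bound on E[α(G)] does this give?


E[|E(G)|] = C(95, 2)·p = 4465 · (1/855) = 47/9.
E[α(G)] ≥ n − E[|E(G)|] = 95 − 47/9 = 808/9.
Numerically: ≈ 89.777778.
(This is only a lower bound; the true E[α(G)] may be larger.)

E[α(G)] ≥ 808/9 ≈ 89.777778.


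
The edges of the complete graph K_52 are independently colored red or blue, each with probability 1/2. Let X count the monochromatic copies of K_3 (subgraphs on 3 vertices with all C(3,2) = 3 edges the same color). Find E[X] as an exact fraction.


Let X = Σ_S X_S over the C(52, 3) = 22100 subsets S of size 3, where X_S = 1 if the K_3 on S is monochromatic.
For a fixed S, the K_3 on S has C(3, 2) = 3 edges. P[all 3 edges red] = (1/2)^3, and likewise for blue, so P[monochromatic] = 2·(1/2)^3 = 2^{1 − 3} = 1/4.
Summing: E[X] = C(52, 3) · 2^{1 − 3} = 22100 · 1/4 = 5525.
Numerically: E[X] ≈ 5525.0000.

E[X] = C(52,3)·2^(1−C(3,2)) = 5525 ≈ 5525.0000.


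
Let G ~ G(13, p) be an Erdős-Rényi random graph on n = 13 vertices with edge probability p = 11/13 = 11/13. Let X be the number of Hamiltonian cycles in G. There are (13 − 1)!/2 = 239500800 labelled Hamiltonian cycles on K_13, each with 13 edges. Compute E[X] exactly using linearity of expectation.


K_13 has (13 − 1)!/2 = 239500800 labelled Hamiltonian cycles.
For each such Hamiltonian cycle H, let X_H = 1 if all 13 edges of H are present in G. Then P[X_H = 1] = p^{13} = (11/13)^{13} = 34522712143931/302875106592253.
Summing the indicators: E[X] = Σ_H E[X_H] = 239500800 · p^{13} = 239500800 · 34522712143931/302875106592253 = 8268217176641189644800/302875106592253.
Numerically: E[X] ≈ 2.72991e+07.

E[X] = 239500800 · (11/13)^{13} = 8268217176641189644800/302875106592253 ≈ 2.72991e+07.


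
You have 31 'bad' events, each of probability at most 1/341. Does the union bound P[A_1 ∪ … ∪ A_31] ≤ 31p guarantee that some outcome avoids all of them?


Union bound: P[∪_{i=1}^{31} A_i] ≤ Σ_i P[A_i] ≤ 31·p = 31·(1/341) = 1/11.
Numerically: 1/11 ≈ 0.091.
Is 1/11 < 1? YES.
Since P[∪ A_i] ≤ 1/11 < 1, the complement has P[∩ A_i^c] ≥ 1 − 1/11 = 10/11 > 0, so some outcome avoids every A_i.

31·p = 1/11 ≈ 0.091; existence CERTIFIED by the union bound.


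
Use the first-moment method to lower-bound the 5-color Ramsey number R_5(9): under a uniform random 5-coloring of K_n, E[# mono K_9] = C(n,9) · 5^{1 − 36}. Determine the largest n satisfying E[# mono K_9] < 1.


We need C(n, 9) · 5^{1 − 36} < 1, i.e. C(n, 9) < 5^{36 − 1} = 2910383045673370361328125.
Check values of n near the boundary:
  n = 2165: C(2165, 9) = 2832220612024886803272630; 2832220612024886803272630 < 2910383045673370361328125? YES
  n = 2166: C(2166, 9) = 2844037944203015677277940; 2844037944203015677277940 < 2910383045673370361328125? YES
  n = 2167: C(2167, 9) = 2855899084841489792706810; 2855899084841489792706810 < 2910383045673370361328125? YES
  n = 2168: C(2168, 9) = 2867804175977929537095120; 2867804175977929537095120 < 2910383045673370361328125? YES
  n = 2169: C(2169, 9) = 2879753360044504243499683; 2879753360044504243499683 < 2910383045673370361328125? YES
  n = 2170: C(2170, 9) = 2891746779868845075610510; 2891746779868845075610510 < 2910383045673370361328125? YES
  n = 2171: C(2171, 9) = 2903784578674959601827205; 2903784578674959601827205 < 2910383045673370361328125? YES
  n = 2172: C(2172, 9) = 2915866900084148060642020; 2915866900084148060642020 < 2910383045673370361328125? NO
  n = 2173: C(2173, 9) = 2927993888115921319674265; 2927993888115921319674265 < 2910383045673370361328125? NO
The largest n with C(n, 9) < 2910383045673370361328125 is n = 2171 (where E[X] = 580756915734991920365441/582076609134674072265625 ≈ 0.9977). Hence R_5(9) > 2171, i.e. R_5(9) ≥ 2172.

Largest n = 2171; hence R_5(9) > 2171.


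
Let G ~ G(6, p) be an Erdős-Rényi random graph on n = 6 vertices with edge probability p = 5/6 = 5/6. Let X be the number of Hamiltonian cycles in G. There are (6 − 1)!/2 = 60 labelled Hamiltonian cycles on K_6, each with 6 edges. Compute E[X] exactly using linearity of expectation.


K_6 has (6 − 1)!/2 = 60 labelled Hamiltonian cycles.
For each such Hamiltonian cycle H, let X_H = 1 if all 6 edges of H are present in G. Then P[X_H = 1] = p^{6} = (5/6)^{6} = 15625/46656.
By linearity of expectation: E[X] = Σ_H E[X_H] = 60 · p^{6} = 60 · 15625/46656 = 78125/3888.
Numerically: E[X] ≈ 20.09.

E[X] = 60 · (5/6)^{6} = 78125/3888 ≈ 20.09.


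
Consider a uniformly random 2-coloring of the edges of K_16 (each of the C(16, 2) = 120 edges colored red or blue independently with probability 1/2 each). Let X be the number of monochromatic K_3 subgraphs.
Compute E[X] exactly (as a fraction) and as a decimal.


Let X = Σ_S X_S over the C(16, 3) = 560 subsets S of size 3, where X_S = 1 if the K_3 on S is monochromatic.
For a fixed S, the K_3 on S has C(3, 2) = 3 edges. P[all 3 edges red] = (1/2)^3, and likewise for blue, so P[monochromatic] = 2·(1/2)^3 = 2^{1 − 3} = 1/4.
Summing: E[X] = C(16, 3) · 2^{1 − 3} = 560 · 1/4 = 140.
Numerically: E[X] ≈ 140.00000.

E[X] = C(16,3)·2^(1−C(3,2)) = 140 ≈ 140.00000.


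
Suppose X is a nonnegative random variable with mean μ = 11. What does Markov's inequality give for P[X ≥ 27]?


μ = E[X] = 11, a = 27.
Markov: P[X ≥ 27] ≤ μ/a = (11)/27 = 11/27.
Numerically: ≈ 0.407407.
(Since a = 27 > μ = 11.000000, the bound 11/27 is < 1 and informative.)

P[X ≥ 27] ≤ 11/27 ≈ 0.407407.


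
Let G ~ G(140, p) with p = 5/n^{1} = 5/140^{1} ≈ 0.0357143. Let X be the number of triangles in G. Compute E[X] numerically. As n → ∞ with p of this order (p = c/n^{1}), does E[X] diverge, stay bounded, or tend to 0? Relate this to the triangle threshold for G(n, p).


Number of potential triangles: C(140, 3) = 447580.
Each occurs with probability p³ ≈ (0.0357143)³ ≈ 4.55539359e-05.
By linearity: E[X] = C(140, 3)·p³ ≈ 447580 · 4.55539359e-05 ≈ 20.389031.
Here α = 1, so p = 5/n is exactly at the triangle threshold p ~ 1/n. Asymptotically E[X] → c³/6 = 5³/6 = 125/6 ≈ 20.833333, a bounded constant. In this regime the triangle count is asymptotically Poisson(c³/6).

E[X] ≈ 20.389031; in regime p = Θ(1/n^{1}) E[X] stays bounded (at the triangle threshold p ~ 1/n).


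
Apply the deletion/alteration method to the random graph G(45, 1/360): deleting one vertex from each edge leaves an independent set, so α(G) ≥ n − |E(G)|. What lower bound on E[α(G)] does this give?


E[|E(G)|] = C(45, 2)·p = 990 · (1/360) = 11/4.
E[α(G)] ≥ n − E[|E(G)|] = 45 − 11/4 = 169/4.
Numerically: ≈ 42.2500.
(This is only a lower bound; the true E[α(G)] may be larger.)

E[α(G)] ≥ 169/4 ≈ 42.2500.


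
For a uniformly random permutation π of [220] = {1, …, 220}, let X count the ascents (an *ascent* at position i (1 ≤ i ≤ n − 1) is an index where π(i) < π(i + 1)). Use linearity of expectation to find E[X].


Write X = Σ X_I over i = 1, …, 219, with X_I the indicator of one ascent.
There are 219 indicators.
For each fixed i, the pair (π(i), π(i+1)) is a uniformly random ordered pair of distinct values from {1, …, 220}; by symmetry P[π(i) < π(i+1)] = 1/2.
By linearity: E[X] = 219 · (1/2) = (220 − 1) · (1/2) = 219/2 ≈ 109.500000.

E[X] = 219/2 = 109.500000.


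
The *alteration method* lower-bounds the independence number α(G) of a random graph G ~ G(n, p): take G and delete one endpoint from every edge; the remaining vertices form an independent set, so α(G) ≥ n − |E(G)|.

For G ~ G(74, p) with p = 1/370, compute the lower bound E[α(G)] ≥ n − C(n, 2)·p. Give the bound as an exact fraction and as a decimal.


E[|E(G)|] = C(74, 2)·p = 2701 · (1/370) = 73/10.
E[α(G)] ≥ n − E[|E(G)|] = 74 − 73/10 = 667/10.
Numerically: ≈ 66.700.
(This is only a lower bound; the true E[α(G)] may be larger.)

E[α(G)] ≥ 667/10 ≈ 66.700.


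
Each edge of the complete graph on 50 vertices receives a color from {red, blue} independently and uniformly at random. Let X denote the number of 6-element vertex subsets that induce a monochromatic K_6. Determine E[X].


Let X = Σ_S X_S over the C(50, 6) = 15890700 subsets S of size 6, where X_S = 1 if the K_6 on S is monochromatic.
For a fixed S, the K_6 on S has C(6, 2) = 15 edges. P[all 15 edges red] = (1/2)^15, and likewise for blue, so P[monochromatic] = 2·(1/2)^15 = 2^{1 − 15} = 1/16384.
Summing: E[X] = C(50, 6) · 2^{1 − 15} = 15890700 · 1/16384 = 3972675/4096.
Numerically: E[X] ≈ 969.891.

E[X] = C(50,6)·2^(1−C(6,2)) = 3972675/4096 ≈ 969.891.


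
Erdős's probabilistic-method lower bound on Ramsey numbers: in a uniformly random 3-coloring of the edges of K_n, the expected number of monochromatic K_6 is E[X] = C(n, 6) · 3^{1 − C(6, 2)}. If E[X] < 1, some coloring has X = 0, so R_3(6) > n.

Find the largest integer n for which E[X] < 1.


We need C(n, 6) · 3^{1 − 15} < 1, i.e. C(n, 6) < 3^{15 − 1} = 4782969.
Check values of n near the boundary:
  n = 35: C(35, 6) = 1623160; 1623160 < 4782969? YES
  n = 36: C(36, 6) = 1947792; 1947792 < 4782969? YES
  n = 37: C(37, 6) = 2324784; 2324784 < 4782969? YES
  n = 38: C(38, 6) = 2760681; 2760681 < 4782969? YES
  n = 39: C(39, 6) = 3262623; 3262623 < 4782969? YES
  n = 40: C(40, 6) = 3838380; 3838380 < 4782969? YES
  n = 41: C(41, 6) = 4496388; 4496388 < 4782969? YES
  n = 42: C(42, 6) = 5245786; 5245786 < 4782969? NO
  n = 43: C(43, 6) = 6096454; 6096454 < 4782969? NO
The largest n with C(n, 6) < 4782969 is n = 41 (where E[X] = 1498796/1594323 ≈ 0.940083). Hence R_3(6) > 41, i.e. R_3(6) ≥ 42.

Largest n = 41; hence R_3(6) > 41.


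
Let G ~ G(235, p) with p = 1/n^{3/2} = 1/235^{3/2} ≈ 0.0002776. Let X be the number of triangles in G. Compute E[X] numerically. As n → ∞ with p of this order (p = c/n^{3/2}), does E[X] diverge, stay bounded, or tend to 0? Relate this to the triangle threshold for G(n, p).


Number of potential triangles: C(235, 3) = 2135445.
Each occurs with probability p³ ≈ (0.0002776)³ ≈ 2.138920e-11.
By linearity: E[X] = C(235, 3)·p³ ≈ 2135445 · 2.138920e-11 ≈ 0.0000.
Since α = 3/2 > 1, p = c/n^{3/2} = o(1/n) is below the triangle threshold p ~ 1/n. Asymptotically E[X] ~ (c³/6)·n^{3(1−α)} = (1³/6)·n^{-1.5} → 0, so by Markov's inequality G has no triangles w.h.p.

E[X] ≈ 0.0000; in regime p = Θ(1/n^{3/2}) E[X] tends to 0 (below the triangle threshold p ~ 1/n).
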